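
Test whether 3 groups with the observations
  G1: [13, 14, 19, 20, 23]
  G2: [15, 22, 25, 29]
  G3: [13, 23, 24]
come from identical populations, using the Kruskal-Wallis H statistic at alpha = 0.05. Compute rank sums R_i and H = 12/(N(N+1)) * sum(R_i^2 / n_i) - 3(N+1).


Step 1: Combine all N = 12 observations and assign midranks.
sorted (value, group, rank): (13,G1,1.5), (13,G3,1.5), (14,G1,3), (15,G2,4), (19,G1,5), (20,G1,6), (22,G2,7), (23,G1,8.5), (23,G3,8.5), (24,G3,10), (25,G2,11), (29,G2,12)
Step 2: Sum ranks within each group.
R_1 = 24 (n_1 = 5)
R_2 = 34 (n_2 = 4)
R_3 = 20 (n_3 = 3)
Step 3: H = 12/(N(N+1)) * sum(R_i^2/n_i) - 3(N+1)
     = 12/(12*13) * (24^2/5 + 34^2/4 + 20^2/3) - 3*13
     = 0.076923 * 537.533 - 39
     = 2.348718.
Step 4: Ties present; correction factor C = 1 - 12/(12^3 - 12) = 0.993007. Corrected H = 2.348718 / 0.993007 = 2.365258.
Step 5: Under H0, H ~ chi^2(2); p-value = 0.306472.
Step 6: alpha = 0.05. fail to reject H0.

H = 2.3653, df = 2, p = 0.306472, fail to reject H0.


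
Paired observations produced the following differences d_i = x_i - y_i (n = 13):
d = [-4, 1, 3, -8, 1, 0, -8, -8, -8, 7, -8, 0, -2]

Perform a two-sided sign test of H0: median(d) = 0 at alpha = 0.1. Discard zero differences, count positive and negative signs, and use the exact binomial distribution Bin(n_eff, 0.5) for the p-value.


Step 1: Discard zero differences. Original n = 13; n_eff = number of nonzero differences = 11.
Nonzero differences (with sign): -4, +1, +3, -8, +1, -8, -8, -8, +7, -8, -2
Step 2: Count signs: positive = 4, negative = 7.
Step 3: Under H0: P(positive) = 0.5, so the number of positives S ~ Bin(11, 0.5).
Step 4: Two-sided exact p-value = sum of Bin(11,0.5) probabilities at or below the observed probability = 0.548828.
Step 5: alpha = 0.1. fail to reject H0.

n_eff = 11, pos = 4, neg = 7, p = 0.548828, fail to reject H0.


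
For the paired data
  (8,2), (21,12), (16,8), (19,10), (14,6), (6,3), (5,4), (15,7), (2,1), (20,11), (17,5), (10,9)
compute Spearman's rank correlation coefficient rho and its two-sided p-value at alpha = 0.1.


Step 1: Rank x and y separately (midranks; no ties here).
rank(x): 8->4, 21->12, 16->8, 19->10, 14->6, 6->3, 5->2, 15->7, 2->1, 20->11, 17->9, 10->5
rank(y): 2->2, 12->12, 8->8, 10->10, 6->6, 3->3, 4->4, 7->7, 1->1, 11->11, 5->5, 9->9
Step 2: d_i = R_x(i) - R_y(i); compute d_i^2.
  (4-2)^2=4, (12-12)^2=0, (8-8)^2=0, (10-10)^2=0, (6-6)^2=0, (3-3)^2=0, (2-4)^2=4, (7-7)^2=0, (1-1)^2=0, (11-11)^2=0, (9-5)^2=16, (5-9)^2=16
sum(d^2) = 40.
Step 3: rho = 1 - 6*40 / (12*(12^2 - 1)) = 1 - 240/1716 = 0.860140.
Step 4: Under H0, t = rho * sqrt((n-2)/(1-rho^2)) = 5.3327 ~ t(10).
Step 5: Two-sided p-value from the t-distribution with 10 df = 0.000332.
Step 6: alpha = 0.1. reject H0.

rho = 0.8601, p = 0.000332, reject H0 at alpha = 0.1.


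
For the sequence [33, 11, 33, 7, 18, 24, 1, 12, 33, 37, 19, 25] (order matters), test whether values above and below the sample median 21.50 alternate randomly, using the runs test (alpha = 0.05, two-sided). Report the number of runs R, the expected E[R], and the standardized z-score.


Step 1: Compute median = 21.50; label A = above, B = below.
Labels in order: ABABBABBAABA  (n_A = 6, n_B = 6)
Step 2: Count runs R = 9.
Step 3: Under H0 (random ordering), E[R] = 2*n_A*n_B/(n_A+n_B) + 1 = 2*6*6/12 + 1 = 7.0000.
        Var[R] = 2*n_A*n_B*(2*n_A*n_B - n_A - n_B) / ((n_A+n_B)^2 * (n_A+n_B-1)) = 4320/1584 = 2.7273.
        SD[R] = 1.6514.
Step 4: Continuity-corrected z = (R - 0.5 - E[R]) / SD[R] = (9 - 0.5 - 7.0000) / 1.6514 = 0.9083.
Step 5: Two-sided p-value via normal approximation = 2*(1 - Phi(|z|)) = 0.363722.
Step 6: alpha = 0.05. fail to reject H0.

R = 9, z = 0.9083, p = 0.363722, fail to reject H0.


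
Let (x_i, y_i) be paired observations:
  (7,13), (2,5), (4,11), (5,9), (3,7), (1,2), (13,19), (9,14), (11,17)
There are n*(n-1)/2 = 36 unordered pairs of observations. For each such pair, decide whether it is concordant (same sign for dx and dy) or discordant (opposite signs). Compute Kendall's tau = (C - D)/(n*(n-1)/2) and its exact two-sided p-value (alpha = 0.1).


Step 1: Enumerate the 36 unordered pairs (i,j) with i<j and classify each by sign(x_j-x_i) * sign(y_j-y_i).
  (1,2):dx=-5,dy=-8->C; (1,3):dx=-3,dy=-2->C; (1,4):dx=-2,dy=-4->C; (1,5):dx=-4,dy=-6->C
  (1,6):dx=-6,dy=-11->C; (1,7):dx=+6,dy=+6->C; (1,8):dx=+2,dy=+1->C; (1,9):dx=+4,dy=+4->C
  (2,3):dx=+2,dy=+6->C; (2,4):dx=+3,dy=+4->C; (2,5):dx=+1,dy=+2->C; (2,6):dx=-1,dy=-3->C
  (2,7):dx=+11,dy=+14->C; (2,8):dx=+7,dy=+9->C; (2,9):dx=+9,dy=+12->C; (3,4):dx=+1,dy=-2->D
  (3,5):dx=-1,dy=-4->C; (3,6):dx=-3,dy=-9->C; (3,7):dx=+9,dy=+8->C; (3,8):dx=+5,dy=+3->C
  (3,9):dx=+7,dy=+6->C; (4,5):dx=-2,dy=-2->C; (4,6):dx=-4,dy=-7->C; (4,7):dx=+8,dy=+10->C
  (4,8):dx=+4,dy=+5->C; (4,9):dx=+6,dy=+8->C; (5,6):dx=-2,dy=-5->C; (5,7):dx=+10,dy=+12->C
  (5,8):dx=+6,dy=+7->C; (5,9):dx=+8,dy=+10->C; (6,7):dx=+12,dy=+17->C; (6,8):dx=+8,dy=+12->C
  (6,9):dx=+10,dy=+15->C; (7,8):dx=-4,dy=-5->C; (7,9):dx=-2,dy=-2->C; (8,9):dx=+2,dy=+3->C
Step 2: C = 35, D = 1, total pairs = 36.
Step 3: tau = (C - D)/(n(n-1)/2) = (35 - 1)/36 = 0.944444.
Step 4: Exact two-sided p-value (enumerate n! = 362880 permutations of y under H0): p = 0.000050.
Step 5: alpha = 0.1. reject H0.

tau_b = 0.9444 (C=35, D=1), p = 0.000050, reject H0.


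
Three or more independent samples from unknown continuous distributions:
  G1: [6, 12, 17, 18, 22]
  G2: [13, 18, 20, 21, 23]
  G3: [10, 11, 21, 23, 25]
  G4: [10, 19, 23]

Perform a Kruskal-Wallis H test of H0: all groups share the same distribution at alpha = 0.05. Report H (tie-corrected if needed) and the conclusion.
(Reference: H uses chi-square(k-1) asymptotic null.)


Step 1: Combine all N = 18 observations and assign midranks.
sorted (value, group, rank): (6,G1,1), (10,G3,2.5), (10,G4,2.5), (11,G3,4), (12,G1,5), (13,G2,6), (17,G1,7), (18,G1,8.5), (18,G2,8.5), (19,G4,10), (20,G2,11), (21,G2,12.5), (21,G3,12.5), (22,G1,14), (23,G2,16), (23,G3,16), (23,G4,16), (25,G3,18)
Step 2: Sum ranks within each group.
R_1 = 35.5 (n_1 = 5)
R_2 = 54 (n_2 = 5)
R_3 = 53 (n_3 = 5)
R_4 = 28.5 (n_4 = 3)
Step 3: H = 12/(N(N+1)) * sum(R_i^2/n_i) - 3(N+1)
     = 12/(18*19) * (35.5^2/5 + 54^2/5 + 53^2/5 + 28.5^2/3) - 3*19
     = 0.035088 * 1667.8 - 57
     = 1.519298.
Step 4: Ties present; correction factor C = 1 - 42/(18^3 - 18) = 0.992776. Corrected H = 1.519298 / 0.992776 = 1.530353.
Step 5: Under H0, H ~ chi^2(3); p-value = 0.675283.
Step 6: alpha = 0.05. fail to reject H0.

H = 1.5304, df = 3, p = 0.675283, fail to reject H0.


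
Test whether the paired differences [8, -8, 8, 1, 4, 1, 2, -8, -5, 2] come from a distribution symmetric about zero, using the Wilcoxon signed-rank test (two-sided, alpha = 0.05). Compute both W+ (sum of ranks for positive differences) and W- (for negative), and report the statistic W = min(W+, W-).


Step 1: Drop any zero differences (none here) and take |d_i|.
|d| = [8, 8, 8, 1, 4, 1, 2, 8, 5, 2]
Step 2: Midrank |d_i| (ties get averaged ranks).
ranks: |8|->8.5, |8|->8.5, |8|->8.5, |1|->1.5, |4|->5, |1|->1.5, |2|->3.5, |8|->8.5, |5|->6, |2|->3.5
Step 3: Attach original signs; sum ranks with positive sign and with negative sign.
W+ = 8.5 + 8.5 + 1.5 + 5 + 1.5 + 3.5 + 3.5 = 32
W- = 8.5 + 8.5 + 6 = 23
(Check: W+ + W- = 55 should equal n(n+1)/2 = 55.)
Step 4: Test statistic W = min(W+, W-) = 23.
Step 5: Ties in |d|, so use the tie-corrected normal approximation.
        E[W] = n(n+1)/4 = 10*11/4 = 27.5.
        Tie groups: |d|=1 (t=2), |d|=2 (t=2), |d|=8 (t=4); sum(t^3 - t) = 72.
        Var[W] = n(n+1)(2n+1)/24 - sum(t^3-t)/48 = 2310/24 - 72/48 = 94.75.
        z = (W - E[W]) / sqrt(Var[W]) = (23 - 27.5) / 9.7340 = -0.4623.
        Two-sided p = 2*Phi(z) = 0.643867.
Step 6: alpha = 0.05. fail to reject H0.

W+ = 32, W- = 23, W = min = 23, p = 0.643867, fail to reject H0.


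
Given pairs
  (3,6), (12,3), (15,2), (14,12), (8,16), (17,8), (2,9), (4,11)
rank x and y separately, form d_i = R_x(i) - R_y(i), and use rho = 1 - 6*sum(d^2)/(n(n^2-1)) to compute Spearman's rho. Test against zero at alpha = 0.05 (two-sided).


Step 1: Rank x and y separately (midranks; no ties here).
rank(x): 3->2, 12->5, 15->7, 14->6, 8->4, 17->8, 2->1, 4->3
rank(y): 6->3, 3->2, 2->1, 12->7, 16->8, 8->4, 9->5, 11->6
Step 2: d_i = R_x(i) - R_y(i); compute d_i^2.
  (2-3)^2=1, (5-2)^2=9, (7-1)^2=36, (6-7)^2=1, (4-8)^2=16, (8-4)^2=16, (1-5)^2=16, (3-6)^2=9
sum(d^2) = 104.
Step 3: rho = 1 - 6*104 / (8*(8^2 - 1)) = 1 - 624/504 = -0.238095.
Step 4: Under H0, t = rho * sqrt((n-2)/(1-rho^2)) = -0.6005 ~ t(6).
Step 5: Two-sided p-value from the t-distribution with 6 df = 0.570156.
Step 6: alpha = 0.05. fail to reject H0.

rho = -0.2381, p = 0.570156, fail to reject H0 at alpha = 0.05.


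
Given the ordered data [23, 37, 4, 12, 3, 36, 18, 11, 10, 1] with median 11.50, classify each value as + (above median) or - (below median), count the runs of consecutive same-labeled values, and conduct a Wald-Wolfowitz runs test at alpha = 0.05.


Step 1: Compute median = 11.50; label A = above, B = below.
Labels in order: AABABAABBB  (n_A = 5, n_B = 5)
Step 2: Count runs R = 6.
Step 3: Under H0 (random ordering), E[R] = 2*n_A*n_B/(n_A+n_B) + 1 = 2*5*5/10 + 1 = 6.0000.
        Var[R] = 2*n_A*n_B*(2*n_A*n_B - n_A - n_B) / ((n_A+n_B)^2 * (n_A+n_B-1)) = 2000/900 = 2.2222.
        SD[R] = 1.4907.
Step 4: R = E[R], so z = 0 with no continuity correction.
Step 5: Two-sided p-value via normal approximation = 2*(1 - Phi(|z|)) = 1.000000.
Step 6: alpha = 0.05. fail to reject H0.

R = 6, z = 0.0000, p = 1.000000, fail to reject H0.


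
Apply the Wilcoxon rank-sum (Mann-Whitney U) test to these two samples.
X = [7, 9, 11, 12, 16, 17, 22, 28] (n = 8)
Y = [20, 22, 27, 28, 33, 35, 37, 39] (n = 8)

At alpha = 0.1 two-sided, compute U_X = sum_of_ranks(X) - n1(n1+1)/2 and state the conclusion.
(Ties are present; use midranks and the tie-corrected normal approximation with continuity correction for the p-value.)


Step 1: Combine and sort all 16 observations; assign midranks.
sorted (value, group): (7,X), (9,X), (11,X), (12,X), (16,X), (17,X), (20,Y), (22,X), (22,Y), (27,Y), (28,X), (28,Y), (33,Y), (35,Y), (37,Y), (39,Y)
ranks: 7->1, 9->2, 11->3, 12->4, 16->5, 17->6, 20->7, 22->8.5, 22->8.5, 27->10, 28->11.5, 28->11.5, 33->13, 35->14, 37->15, 39->16
Step 2: Rank sum for X: R1 = 1 + 2 + 3 + 4 + 5 + 6 + 8.5 + 11.5 = 41.
Step 3: U_X = R1 - n1(n1+1)/2 = 41 - 8*9/2 = 41 - 36 = 5.
       U_Y = n1*n2 - U_X = 64 - 5 = 59.
Step 4: Ties are present, so use the tie-corrected normal approximation (with continuity correction) for the p-value.
Step 5: p-value = 0.005317; compare to alpha = 0.1. reject H0.

U_X = 5, p = 0.005317, reject H0 at alpha = 0.1.


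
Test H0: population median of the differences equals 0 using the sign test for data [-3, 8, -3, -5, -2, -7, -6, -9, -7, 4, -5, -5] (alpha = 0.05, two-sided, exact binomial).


Step 1: Discard zero differences. Original n = 12; n_eff = number of nonzero differences = 12.
Nonzero differences (with sign): -3, +8, -3, -5, -2, -7, -6, -9, -7, +4, -5, -5
Step 2: Count signs: positive = 2, negative = 10.
Step 3: Under H0: P(positive) = 0.5, so the number of positives S ~ Bin(12, 0.5).
Step 4: Two-sided exact p-value = sum of Bin(12,0.5) probabilities at or below the observed probability = 0.038574.
Step 5: alpha = 0.05. reject H0.

n_eff = 12, pos = 2, neg = 10, p = 0.038574, reject H0.


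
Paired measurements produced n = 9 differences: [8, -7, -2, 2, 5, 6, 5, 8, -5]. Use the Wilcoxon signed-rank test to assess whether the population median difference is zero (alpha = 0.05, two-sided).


Step 1: Drop any zero differences (none here) and take |d_i|.
|d| = [8, 7, 2, 2, 5, 6, 5, 8, 5]
Step 2: Midrank |d_i| (ties get averaged ranks).
ranks: |8|->8.5, |7|->7, |2|->1.5, |2|->1.5, |5|->4, |6|->6, |5|->4, |8|->8.5, |5|->4
Step 3: Attach original signs; sum ranks with positive sign and with negative sign.
W+ = 8.5 + 1.5 + 4 + 6 + 4 + 8.5 = 32.5
W- = 7 + 1.5 + 4 = 12.5
(Check: W+ + W- = 45 should equal n(n+1)/2 = 45.)
Step 4: Test statistic W = min(W+, W-) = 12.5.
Step 5: Ties in |d|, so use the tie-corrected normal approximation.
        E[W] = n(n+1)/4 = 9*10/4 = 22.5.
        Tie groups: |d|=2 (t=2), |d|=5 (t=3), |d|=8 (t=2); sum(t^3 - t) = 36.
        Var[W] = n(n+1)(2n+1)/24 - sum(t^3-t)/48 = 1710/24 - 36/48 = 70.5.
        z = (W - E[W]) / sqrt(Var[W]) = (12.5 - 22.5) / 8.3964 = -1.1910.
        Two-sided p = 2*Phi(z) = 0.233660.
Step 6: alpha = 0.05. fail to reject H0.

W+ = 32.5, W- = 12.5, W = min = 12.5, p = 0.233660, fail to reject H0.


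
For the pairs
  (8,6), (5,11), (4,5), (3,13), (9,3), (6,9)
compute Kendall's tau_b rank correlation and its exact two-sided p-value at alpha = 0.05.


Step 1: Enumerate the 15 unordered pairs (i,j) with i<j and classify each by sign(x_j-x_i) * sign(y_j-y_i).
  (1,2):dx=-3,dy=+5->D; (1,3):dx=-4,dy=-1->C; (1,4):dx=-5,dy=+7->D; (1,5):dx=+1,dy=-3->D
  (1,6):dx=-2,dy=+3->D; (2,3):dx=-1,dy=-6->C; (2,4):dx=-2,dy=+2->D; (2,5):dx=+4,dy=-8->D
  (2,6):dx=+1,dy=-2->D; (3,4):dx=-1,dy=+8->D; (3,5):dx=+5,dy=-2->D; (3,6):dx=+2,dy=+4->C
  (4,5):dx=+6,dy=-10->D; (4,6):dx=+3,dy=-4->D; (5,6):dx=-3,dy=+6->D
Step 2: C = 3, D = 12, total pairs = 15.
Step 3: tau = (C - D)/(n(n-1)/2) = (3 - 12)/15 = -0.600000.
Step 4: Exact two-sided p-value (enumerate n! = 720 permutations of y under H0): p = 0.136111.
Step 5: alpha = 0.05. fail to reject H0.

tau_b = -0.6000 (C=3, D=12), p = 0.136111, fail to reject H0.


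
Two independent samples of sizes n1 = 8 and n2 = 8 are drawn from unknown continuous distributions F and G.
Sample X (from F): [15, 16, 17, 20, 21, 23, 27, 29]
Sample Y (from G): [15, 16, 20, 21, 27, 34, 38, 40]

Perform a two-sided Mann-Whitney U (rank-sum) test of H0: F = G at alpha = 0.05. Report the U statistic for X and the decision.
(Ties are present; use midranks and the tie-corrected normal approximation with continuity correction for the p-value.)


Step 1: Combine and sort all 16 observations; assign midranks.
sorted (value, group): (15,X), (15,Y), (16,X), (16,Y), (17,X), (20,X), (20,Y), (21,X), (21,Y), (23,X), (27,X), (27,Y), (29,X), (34,Y), (38,Y), (40,Y)
ranks: 15->1.5, 15->1.5, 16->3.5, 16->3.5, 17->5, 20->6.5, 20->6.5, 21->8.5, 21->8.5, 23->10, 27->11.5, 27->11.5, 29->13, 34->14, 38->15, 40->16
Step 2: Rank sum for X: R1 = 1.5 + 3.5 + 5 + 6.5 + 8.5 + 10 + 11.5 + 13 = 59.5.
Step 3: U_X = R1 - n1(n1+1)/2 = 59.5 - 8*9/2 = 59.5 - 36 = 23.5.
       U_Y = n1*n2 - U_X = 64 - 23.5 = 40.5.
Step 4: Ties are present, so use the tie-corrected normal approximation (with continuity correction) for the p-value.
Step 5: p-value = 0.399075; compare to alpha = 0.05. fail to reject H0.

U_X = 23.5, p = 0.399075, fail to reject H0 at alpha = 0.05.


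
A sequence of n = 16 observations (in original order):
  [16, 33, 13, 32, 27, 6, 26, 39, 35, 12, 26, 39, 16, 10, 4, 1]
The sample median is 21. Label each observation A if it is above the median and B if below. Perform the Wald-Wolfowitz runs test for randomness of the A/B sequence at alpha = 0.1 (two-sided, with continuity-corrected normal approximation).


Step 1: Compute median = 21; label A = above, B = below.
Labels in order: BABAABAAABAABBBB  (n_A = 8, n_B = 8)
Step 2: Count runs R = 9.
Step 3: Under H0 (random ordering), E[R] = 2*n_A*n_B/(n_A+n_B) + 1 = 2*8*8/16 + 1 = 9.0000.
        Var[R] = 2*n_A*n_B*(2*n_A*n_B - n_A - n_B) / ((n_A+n_B)^2 * (n_A+n_B-1)) = 14336/3840 = 3.7333.
        SD[R] = 1.9322.
Step 4: R = E[R], so z = 0 with no continuity correction.
Step 5: Two-sided p-value via normal approximation = 2*(1 - Phi(|z|)) = 1.000000.
Step 6: alpha = 0.1. fail to reject H0.

R = 9, z = 0.0000, p = 1.000000, fail to reject H0.


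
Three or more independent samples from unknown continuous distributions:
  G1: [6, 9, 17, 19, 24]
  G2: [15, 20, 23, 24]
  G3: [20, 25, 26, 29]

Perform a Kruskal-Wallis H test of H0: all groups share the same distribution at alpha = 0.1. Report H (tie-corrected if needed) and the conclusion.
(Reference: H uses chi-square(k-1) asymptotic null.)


Step 1: Combine all N = 13 observations and assign midranks.
sorted (value, group, rank): (6,G1,1), (9,G1,2), (15,G2,3), (17,G1,4), (19,G1,5), (20,G2,6.5), (20,G3,6.5), (23,G2,8), (24,G1,9.5), (24,G2,9.5), (25,G3,11), (26,G3,12), (29,G3,13)
Step 2: Sum ranks within each group.
R_1 = 21.5 (n_1 = 5)
R_2 = 27 (n_2 = 4)
R_3 = 42.5 (n_3 = 4)
Step 3: H = 12/(N(N+1)) * sum(R_i^2/n_i) - 3(N+1)
     = 12/(13*14) * (21.5^2/5 + 27^2/4 + 42.5^2/4) - 3*14
     = 0.065934 * 726.263 - 42
     = 5.885440.
Step 4: Ties present; correction factor C = 1 - 12/(13^3 - 13) = 0.994505. Corrected H = 5.885440 / 0.994505 = 5.917956.
Step 5: Under H0, H ~ chi^2(2); p-value = 0.051872.
Step 6: alpha = 0.1. reject H0.

H = 5.9180, df = 2, p = 0.051872, reject H0.


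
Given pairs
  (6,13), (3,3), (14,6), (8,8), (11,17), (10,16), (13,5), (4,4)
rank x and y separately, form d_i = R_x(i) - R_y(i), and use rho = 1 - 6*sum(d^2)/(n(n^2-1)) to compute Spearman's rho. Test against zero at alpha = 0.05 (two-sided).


Step 1: Rank x and y separately (midranks; no ties here).
rank(x): 6->3, 3->1, 14->8, 8->4, 11->6, 10->5, 13->7, 4->2
rank(y): 13->6, 3->1, 6->4, 8->5, 17->8, 16->7, 5->3, 4->2
Step 2: d_i = R_x(i) - R_y(i); compute d_i^2.
  (3-6)^2=9, (1-1)^2=0, (8-4)^2=16, (4-5)^2=1, (6-8)^2=4, (5-7)^2=4, (7-3)^2=16, (2-2)^2=0
sum(d^2) = 50.
Step 3: rho = 1 - 6*50 / (8*(8^2 - 1)) = 1 - 300/504 = 0.404762.
Step 4: Under H0, t = rho * sqrt((n-2)/(1-rho^2)) = 1.0842 ~ t(6).
Step 5: Two-sided p-value from the t-distribution with 6 df = 0.319889.
Step 6: alpha = 0.05. fail to reject H0.

rho = 0.4048, p = 0.319889, fail to reject H0 at alpha = 0.05.


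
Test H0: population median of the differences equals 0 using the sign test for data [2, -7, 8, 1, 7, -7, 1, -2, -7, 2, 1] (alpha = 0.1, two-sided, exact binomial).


Step 1: Discard zero differences. Original n = 11; n_eff = number of nonzero differences = 11.
Nonzero differences (with sign): +2, -7, +8, +1, +7, -7, +1, -2, -7, +2, +1
Step 2: Count signs: positive = 7, negative = 4.
Step 3: Under H0: P(positive) = 0.5, so the number of positives S ~ Bin(11, 0.5).
Step 4: Two-sided exact p-value = sum of Bin(11,0.5) probabilities at or below the observed probability = 0.548828.
Step 5: alpha = 0.1. fail to reject H0.

n_eff = 11, pos = 7, neg = 4, p = 0.548828, fail to reject H0.


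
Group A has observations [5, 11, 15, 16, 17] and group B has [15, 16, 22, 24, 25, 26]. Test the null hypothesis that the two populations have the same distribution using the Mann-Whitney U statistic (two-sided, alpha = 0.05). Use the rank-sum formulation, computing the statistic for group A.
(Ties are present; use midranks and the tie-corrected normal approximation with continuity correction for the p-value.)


Step 1: Combine and sort all 11 observations; assign midranks.
sorted (value, group): (5,X), (11,X), (15,X), (15,Y), (16,X), (16,Y), (17,X), (22,Y), (24,Y), (25,Y), (26,Y)
ranks: 5->1, 11->2, 15->3.5, 15->3.5, 16->5.5, 16->5.5, 17->7, 22->8, 24->9, 25->10, 26->11
Step 2: Rank sum for X: R1 = 1 + 2 + 3.5 + 5.5 + 7 = 19.
Step 3: U_X = R1 - n1(n1+1)/2 = 19 - 5*6/2 = 19 - 15 = 4.
       U_Y = n1*n2 - U_X = 30 - 4 = 26.
Step 4: Ties are present, so use the tie-corrected normal approximation (with continuity correction) for the p-value.
Step 5: p-value = 0.054129; compare to alpha = 0.05. fail to reject H0.

U_X = 4, p = 0.054129, fail to reject H0 at alpha = 0.05.


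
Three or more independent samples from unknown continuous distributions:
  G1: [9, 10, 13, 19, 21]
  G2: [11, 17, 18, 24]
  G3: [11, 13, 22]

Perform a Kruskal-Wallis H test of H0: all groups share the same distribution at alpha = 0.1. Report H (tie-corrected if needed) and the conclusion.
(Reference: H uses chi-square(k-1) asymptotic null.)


Step 1: Combine all N = 12 observations and assign midranks.
sorted (value, group, rank): (9,G1,1), (10,G1,2), (11,G2,3.5), (11,G3,3.5), (13,G1,5.5), (13,G3,5.5), (17,G2,7), (18,G2,8), (19,G1,9), (21,G1,10), (22,G3,11), (24,G2,12)
Step 2: Sum ranks within each group.
R_1 = 27.5 (n_1 = 5)
R_2 = 30.5 (n_2 = 4)
R_3 = 20 (n_3 = 3)
Step 3: H = 12/(N(N+1)) * sum(R_i^2/n_i) - 3(N+1)
     = 12/(12*13) * (27.5^2/5 + 30.5^2/4 + 20^2/3) - 3*13
     = 0.076923 * 517.146 - 39
     = 0.780449.
Step 4: Ties present; correction factor C = 1 - 12/(12^3 - 12) = 0.993007. Corrected H = 0.780449 / 0.993007 = 0.785945.
Step 5: Under H0, H ~ chi^2(2); p-value = 0.675047.
Step 6: alpha = 0.1. fail to reject H0.

H = 0.7859, df = 2, p = 0.675047, fail to reject H0.


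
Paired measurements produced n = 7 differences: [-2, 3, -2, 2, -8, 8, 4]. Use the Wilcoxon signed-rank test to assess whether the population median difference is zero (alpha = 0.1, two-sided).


Step 1: Drop any zero differences (none here) and take |d_i|.
|d| = [2, 3, 2, 2, 8, 8, 4]
Step 2: Midrank |d_i| (ties get averaged ranks).
ranks: |2|->2, |3|->4, |2|->2, |2|->2, |8|->6.5, |8|->6.5, |4|->5
Step 3: Attach original signs; sum ranks with positive sign and with negative sign.
W+ = 4 + 2 + 6.5 + 5 = 17.5
W- = 2 + 2 + 6.5 = 10.5
(Check: W+ + W- = 28 should equal n(n+1)/2 = 28.)
Step 4: Test statistic W = min(W+, W-) = 10.5.
Step 5: Ties in |d|, so use the tie-corrected normal approximation.
        E[W] = n(n+1)/4 = 7*8/4 = 14.
        Tie groups: |d|=2 (t=3), |d|=8 (t=2); sum(t^3 - t) = 30.
        Var[W] = n(n+1)(2n+1)/24 - sum(t^3-t)/48 = 840/24 - 30/48 = 34.375.
        z = (W - E[W]) / sqrt(Var[W]) = (10.5 - 14) / 5.8630 = -0.5970.
        Two-sided p = 2*Phi(z) = 0.550533.
Step 6: alpha = 0.1. fail to reject H0.

W+ = 17.5, W- = 10.5, W = min = 10.5, p = 0.550533, fail to reject H0.


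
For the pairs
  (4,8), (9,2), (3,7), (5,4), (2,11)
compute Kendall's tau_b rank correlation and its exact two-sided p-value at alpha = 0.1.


Step 1: Enumerate the 10 unordered pairs (i,j) with i<j and classify each by sign(x_j-x_i) * sign(y_j-y_i).
  (1,2):dx=+5,dy=-6->D; (1,3):dx=-1,dy=-1->C; (1,4):dx=+1,dy=-4->D; (1,5):dx=-2,dy=+3->D
  (2,3):dx=-6,dy=+5->D; (2,4):dx=-4,dy=+2->D; (2,5):dx=-7,dy=+9->D; (3,4):dx=+2,dy=-3->D
  (3,5):dx=-1,dy=+4->D; (4,5):dx=-3,dy=+7->D
Step 2: C = 1, D = 9, total pairs = 10.
Step 3: tau = (C - D)/(n(n-1)/2) = (1 - 9)/10 = -0.800000.
Step 4: Exact two-sided p-value (enumerate n! = 120 permutations of y under H0): p = 0.083333.
Step 5: alpha = 0.1. reject H0.

tau_b = -0.8000 (C=1, D=9), p = 0.083333, reject H0.


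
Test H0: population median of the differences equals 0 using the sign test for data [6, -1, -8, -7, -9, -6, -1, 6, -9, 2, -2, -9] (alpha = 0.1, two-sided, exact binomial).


Step 1: Discard zero differences. Original n = 12; n_eff = number of nonzero differences = 12.
Nonzero differences (with sign): +6, -1, -8, -7, -9, -6, -1, +6, -9, +2, -2, -9
Step 2: Count signs: positive = 3, negative = 9.
Step 3: Under H0: P(positive) = 0.5, so the number of positives S ~ Bin(12, 0.5).
Step 4: Two-sided exact p-value = sum of Bin(12,0.5) probabilities at or below the observed probability = 0.145996.
Step 5: alpha = 0.1. fail to reject H0.

n_eff = 12, pos = 3, neg = 9, p = 0.145996, fail to reject H0.


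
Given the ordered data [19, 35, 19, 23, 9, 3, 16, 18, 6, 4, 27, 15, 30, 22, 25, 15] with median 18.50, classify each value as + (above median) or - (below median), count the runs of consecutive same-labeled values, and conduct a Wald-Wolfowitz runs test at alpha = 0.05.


Step 1: Compute median = 18.50; label A = above, B = below.
Labels in order: AAAABBBBBBABAAAB  (n_A = 8, n_B = 8)
Step 2: Count runs R = 6.
Step 3: Under H0 (random ordering), E[R] = 2*n_A*n_B/(n_A+n_B) + 1 = 2*8*8/16 + 1 = 9.0000.
        Var[R] = 2*n_A*n_B*(2*n_A*n_B - n_A - n_B) / ((n_A+n_B)^2 * (n_A+n_B-1)) = 14336/3840 = 3.7333.
        SD[R] = 1.9322.
Step 4: Continuity-corrected z = (R + 0.5 - E[R]) / SD[R] = (6 + 0.5 - 9.0000) / 1.9322 = -1.2939.
Step 5: Two-sided p-value via normal approximation = 2*(1 - Phi(|z|)) = 0.195709.
Step 6: alpha = 0.05. fail to reject H0.

R = 6, z = -1.2939, p = 0.195709, fail to reject H0.


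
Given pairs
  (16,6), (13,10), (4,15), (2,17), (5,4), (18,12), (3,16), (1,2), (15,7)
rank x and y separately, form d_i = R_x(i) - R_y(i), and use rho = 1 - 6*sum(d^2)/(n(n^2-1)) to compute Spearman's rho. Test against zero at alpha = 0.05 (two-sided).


Step 1: Rank x and y separately (midranks; no ties here).
rank(x): 16->8, 13->6, 4->4, 2->2, 5->5, 18->9, 3->3, 1->1, 15->7
rank(y): 6->3, 10->5, 15->7, 17->9, 4->2, 12->6, 16->8, 2->1, 7->4
Step 2: d_i = R_x(i) - R_y(i); compute d_i^2.
  (8-3)^2=25, (6-5)^2=1, (4-7)^2=9, (2-9)^2=49, (5-2)^2=9, (9-6)^2=9, (3-8)^2=25, (1-1)^2=0, (7-4)^2=9
sum(d^2) = 136.
Step 3: rho = 1 - 6*136 / (9*(9^2 - 1)) = 1 - 816/720 = -0.133333.
Step 4: Under H0, t = rho * sqrt((n-2)/(1-rho^2)) = -0.3559 ~ t(7).
Step 5: Two-sided p-value from the t-distribution with 7 df = 0.732368.
Step 6: alpha = 0.05. fail to reject H0.

rho = -0.1333, p = 0.732368, fail to reject H0 at alpha = 0.05.


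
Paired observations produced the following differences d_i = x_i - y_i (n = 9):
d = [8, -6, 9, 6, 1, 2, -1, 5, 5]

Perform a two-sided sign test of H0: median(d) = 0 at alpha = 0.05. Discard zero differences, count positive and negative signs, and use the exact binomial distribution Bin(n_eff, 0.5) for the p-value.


Step 1: Discard zero differences. Original n = 9; n_eff = number of nonzero differences = 9.
Nonzero differences (with sign): +8, -6, +9, +6, +1, +2, -1, +5, +5
Step 2: Count signs: positive = 7, negative = 2.
Step 3: Under H0: P(positive) = 0.5, so the number of positives S ~ Bin(9, 0.5).
Step 4: Two-sided exact p-value = sum of Bin(9,0.5) probabilities at or below the observed probability = 0.179688.
Step 5: alpha = 0.05. fail to reject H0.

n_eff = 9, pos = 7, neg = 2, p = 0.179688, fail to reject H0.


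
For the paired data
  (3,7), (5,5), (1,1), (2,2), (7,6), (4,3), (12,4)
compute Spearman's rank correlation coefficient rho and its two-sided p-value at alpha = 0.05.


Step 1: Rank x and y separately (midranks; no ties here).
rank(x): 3->3, 5->5, 1->1, 2->2, 7->6, 4->4, 12->7
rank(y): 7->7, 5->5, 1->1, 2->2, 6->6, 3->3, 4->4
Step 2: d_i = R_x(i) - R_y(i); compute d_i^2.
  (3-7)^2=16, (5-5)^2=0, (1-1)^2=0, (2-2)^2=0, (6-6)^2=0, (4-3)^2=1, (7-4)^2=9
sum(d^2) = 26.
Step 3: rho = 1 - 6*26 / (7*(7^2 - 1)) = 1 - 156/336 = 0.535714.
Step 4: Under H0, t = rho * sqrt((n-2)/(1-rho^2)) = 1.4186 ~ t(5).
Step 5: Two-sided p-value from the t-distribution with 5 df = 0.215217.
Step 6: alpha = 0.05. fail to reject H0.

rho = 0.5357, p = 0.215217, fail to reject H0 at alpha = 0.05.


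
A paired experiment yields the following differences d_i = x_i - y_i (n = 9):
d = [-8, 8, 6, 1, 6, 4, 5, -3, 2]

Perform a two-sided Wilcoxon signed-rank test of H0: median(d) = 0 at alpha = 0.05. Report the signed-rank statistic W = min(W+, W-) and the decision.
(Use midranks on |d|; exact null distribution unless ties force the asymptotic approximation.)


Step 1: Drop any zero differences (none here) and take |d_i|.
|d| = [8, 8, 6, 1, 6, 4, 5, 3, 2]
Step 2: Midrank |d_i| (ties get averaged ranks).
ranks: |8|->8.5, |8|->8.5, |6|->6.5, |1|->1, |6|->6.5, |4|->4, |5|->5, |3|->3, |2|->2
Step 3: Attach original signs; sum ranks with positive sign and with negative sign.
W+ = 8.5 + 6.5 + 1 + 6.5 + 4 + 5 + 2 = 33.5
W- = 8.5 + 3 = 11.5
(Check: W+ + W- = 45 should equal n(n+1)/2 = 45.)
Step 4: Test statistic W = min(W+, W-) = 11.5.
Step 5: Ties in |d|, so use the tie-corrected normal approximation.
        E[W] = n(n+1)/4 = 9*10/4 = 22.5.
        Tie groups: |d|=6 (t=2), |d|=8 (t=2); sum(t^3 - t) = 12.
        Var[W] = n(n+1)(2n+1)/24 - sum(t^3-t)/48 = 1710/24 - 12/48 = 71.
        z = (W - E[W]) / sqrt(Var[W]) = (11.5 - 22.5) / 8.4261 = -1.3055.
        Two-sided p = 2*Phi(z) = 0.191736.
Step 6: alpha = 0.05. fail to reject H0.

W+ = 33.5, W- = 11.5, W = min = 11.5, p = 0.191736, fail to reject H0.


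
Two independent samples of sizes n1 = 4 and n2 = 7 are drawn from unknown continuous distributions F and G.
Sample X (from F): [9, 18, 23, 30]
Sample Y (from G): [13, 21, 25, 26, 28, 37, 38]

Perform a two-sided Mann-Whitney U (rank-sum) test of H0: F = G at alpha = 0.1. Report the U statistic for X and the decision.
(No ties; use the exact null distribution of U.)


Step 1: Combine and sort all 11 observations; assign midranks.
sorted (value, group): (9,X), (13,Y), (18,X), (21,Y), (23,X), (25,Y), (26,Y), (28,Y), (30,X), (37,Y), (38,Y)
ranks: 9->1, 13->2, 18->3, 21->4, 23->5, 25->6, 26->7, 28->8, 30->9, 37->10, 38->11
Step 2: Rank sum for X: R1 = 1 + 3 + 5 + 9 = 18.
Step 3: U_X = R1 - n1(n1+1)/2 = 18 - 4*5/2 = 18 - 10 = 8.
       U_Y = n1*n2 - U_X = 28 - 8 = 20.
Step 4: No ties, so the exact null distribution of U (based on enumerating the C(11,4) = 330 equally likely rank assignments) gives the two-sided p-value.
Step 5: p-value = 0.315152; compare to alpha = 0.1. fail to reject H0.

U_X = 8, p = 0.315152, fail to reject H0 at alpha = 0.1.


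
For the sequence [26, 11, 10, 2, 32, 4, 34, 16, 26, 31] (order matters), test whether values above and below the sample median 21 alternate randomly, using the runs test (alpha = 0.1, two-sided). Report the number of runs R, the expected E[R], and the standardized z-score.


Step 1: Compute median = 21; label A = above, B = below.
Labels in order: ABBBABABAA  (n_A = 5, n_B = 5)
Step 2: Count runs R = 7.
Step 3: Under H0 (random ordering), E[R] = 2*n_A*n_B/(n_A+n_B) + 1 = 2*5*5/10 + 1 = 6.0000.
        Var[R] = 2*n_A*n_B*(2*n_A*n_B - n_A - n_B) / ((n_A+n_B)^2 * (n_A+n_B-1)) = 2000/900 = 2.2222.
        SD[R] = 1.4907.
Step 4: Continuity-corrected z = (R - 0.5 - E[R]) / SD[R] = (7 - 0.5 - 6.0000) / 1.4907 = 0.3354.
Step 5: Two-sided p-value via normal approximation = 2*(1 - Phi(|z|)) = 0.737316.
Step 6: alpha = 0.1. fail to reject H0.

R = 7, z = 0.3354, p = 0.737316, fail to reject H0.


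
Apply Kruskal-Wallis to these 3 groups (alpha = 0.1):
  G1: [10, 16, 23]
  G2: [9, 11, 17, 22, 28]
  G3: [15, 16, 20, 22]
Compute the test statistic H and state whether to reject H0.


Step 1: Combine all N = 12 observations and assign midranks.
sorted (value, group, rank): (9,G2,1), (10,G1,2), (11,G2,3), (15,G3,4), (16,G1,5.5), (16,G3,5.5), (17,G2,7), (20,G3,8), (22,G2,9.5), (22,G3,9.5), (23,G1,11), (28,G2,12)
Step 2: Sum ranks within each group.
R_1 = 18.5 (n_1 = 3)
R_2 = 32.5 (n_2 = 5)
R_3 = 27 (n_3 = 4)
Step 3: H = 12/(N(N+1)) * sum(R_i^2/n_i) - 3(N+1)
     = 12/(12*13) * (18.5^2/3 + 32.5^2/5 + 27^2/4) - 3*13
     = 0.076923 * 507.583 - 39
     = 0.044872.
Step 4: Ties present; correction factor C = 1 - 12/(12^3 - 12) = 0.993007. Corrected H = 0.044872 / 0.993007 = 0.045188.
Step 5: Under H0, H ~ chi^2(2); p-value = 0.977659.
Step 6: alpha = 0.1. fail to reject H0.

H = 0.0452, df = 2, p = 0.977659, fail to reject H0.


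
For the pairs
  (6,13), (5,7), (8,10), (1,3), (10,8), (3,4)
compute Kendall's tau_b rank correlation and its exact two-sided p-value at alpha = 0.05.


Step 1: Enumerate the 15 unordered pairs (i,j) with i<j and classify each by sign(x_j-x_i) * sign(y_j-y_i).
  (1,2):dx=-1,dy=-6->C; (1,3):dx=+2,dy=-3->D; (1,4):dx=-5,dy=-10->C; (1,5):dx=+4,dy=-5->D
  (1,6):dx=-3,dy=-9->C; (2,3):dx=+3,dy=+3->C; (2,4):dx=-4,dy=-4->C; (2,5):dx=+5,dy=+1->C
  (2,6):dx=-2,dy=-3->C; (3,4):dx=-7,dy=-7->C; (3,5):dx=+2,dy=-2->D; (3,6):dx=-5,dy=-6->C
  (4,5):dx=+9,dy=+5->C; (4,6):dx=+2,dy=+1->C; (5,6):dx=-7,dy=-4->C
Step 2: C = 12, D = 3, total pairs = 15.
Step 3: tau = (C - D)/(n(n-1)/2) = (12 - 3)/15 = 0.600000.
Step 4: Exact two-sided p-value (enumerate n! = 720 permutations of y under H0): p = 0.136111.
Step 5: alpha = 0.05. fail to reject H0.

tau_b = 0.6000 (C=12, D=3), p = 0.136111, fail to reject H0.


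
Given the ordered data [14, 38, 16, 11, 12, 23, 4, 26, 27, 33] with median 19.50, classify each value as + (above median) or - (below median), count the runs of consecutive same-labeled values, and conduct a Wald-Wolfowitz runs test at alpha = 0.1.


Step 1: Compute median = 19.50; label A = above, B = below.
Labels in order: BABBBABAAA  (n_A = 5, n_B = 5)
Step 2: Count runs R = 6.
Step 3: Under H0 (random ordering), E[R] = 2*n_A*n_B/(n_A+n_B) + 1 = 2*5*5/10 + 1 = 6.0000.
        Var[R] = 2*n_A*n_B*(2*n_A*n_B - n_A - n_B) / ((n_A+n_B)^2 * (n_A+n_B-1)) = 2000/900 = 2.2222.
        SD[R] = 1.4907.
Step 4: R = E[R], so z = 0 with no continuity correction.
Step 5: Two-sided p-value via normal approximation = 2*(1 - Phi(|z|)) = 1.000000.
Step 6: alpha = 0.1. fail to reject H0.

R = 6, z = 0.0000, p = 1.000000, fail to reject H0.


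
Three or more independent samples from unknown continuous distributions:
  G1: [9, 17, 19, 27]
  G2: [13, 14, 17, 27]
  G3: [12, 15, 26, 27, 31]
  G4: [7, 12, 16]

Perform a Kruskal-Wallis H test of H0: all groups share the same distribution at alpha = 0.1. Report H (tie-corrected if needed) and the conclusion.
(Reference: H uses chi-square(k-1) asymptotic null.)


Step 1: Combine all N = 16 observations and assign midranks.
sorted (value, group, rank): (7,G4,1), (9,G1,2), (12,G3,3.5), (12,G4,3.5), (13,G2,5), (14,G2,6), (15,G3,7), (16,G4,8), (17,G1,9.5), (17,G2,9.5), (19,G1,11), (26,G3,12), (27,G1,14), (27,G2,14), (27,G3,14), (31,G3,16)
Step 2: Sum ranks within each group.
R_1 = 36.5 (n_1 = 4)
R_2 = 34.5 (n_2 = 4)
R_3 = 52.5 (n_3 = 5)
R_4 = 12.5 (n_4 = 3)
Step 3: H = 12/(N(N+1)) * sum(R_i^2/n_i) - 3(N+1)
     = 12/(16*17) * (36.5^2/4 + 34.5^2/4 + 52.5^2/5 + 12.5^2/3) - 3*17
     = 0.044118 * 1233.96 - 51
     = 3.439338.
Step 4: Ties present; correction factor C = 1 - 36/(16^3 - 16) = 0.991176. Corrected H = 3.439338 / 0.991176 = 3.469955.
Step 5: Under H0, H ~ chi^2(3); p-value = 0.324680.
Step 6: alpha = 0.1. fail to reject H0.

H = 3.4700, df = 3, p = 0.324680, fail to reject H0.


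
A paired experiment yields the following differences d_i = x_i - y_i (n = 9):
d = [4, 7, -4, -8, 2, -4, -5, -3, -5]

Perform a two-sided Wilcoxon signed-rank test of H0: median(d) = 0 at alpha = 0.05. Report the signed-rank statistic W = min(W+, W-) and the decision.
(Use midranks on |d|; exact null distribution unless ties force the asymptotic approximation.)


Step 1: Drop any zero differences (none here) and take |d_i|.
|d| = [4, 7, 4, 8, 2, 4, 5, 3, 5]
Step 2: Midrank |d_i| (ties get averaged ranks).
ranks: |4|->4, |7|->8, |4|->4, |8|->9, |2|->1, |4|->4, |5|->6.5, |3|->2, |5|->6.5
Step 3: Attach original signs; sum ranks with positive sign and with negative sign.
W+ = 4 + 8 + 1 = 13
W- = 4 + 9 + 4 + 6.5 + 2 + 6.5 = 32
(Check: W+ + W- = 45 should equal n(n+1)/2 = 45.)
Step 4: Test statistic W = min(W+, W-) = 13.
Step 5: Ties in |d|, so use the tie-corrected normal approximation.
        E[W] = n(n+1)/4 = 9*10/4 = 22.5.
        Tie groups: |d|=4 (t=3), |d|=5 (t=2); sum(t^3 - t) = 30.
        Var[W] = n(n+1)(2n+1)/24 - sum(t^3-t)/48 = 1710/24 - 30/48 = 70.625.
        z = (W - E[W]) / sqrt(Var[W]) = (13 - 22.5) / 8.4039 = -1.1304.
        Two-sided p = 2*Phi(z) = 0.258294.
Step 6: alpha = 0.05. fail to reject H0.

W+ = 13, W- = 32, W = min = 13, p = 0.258294, fail to reject H0.


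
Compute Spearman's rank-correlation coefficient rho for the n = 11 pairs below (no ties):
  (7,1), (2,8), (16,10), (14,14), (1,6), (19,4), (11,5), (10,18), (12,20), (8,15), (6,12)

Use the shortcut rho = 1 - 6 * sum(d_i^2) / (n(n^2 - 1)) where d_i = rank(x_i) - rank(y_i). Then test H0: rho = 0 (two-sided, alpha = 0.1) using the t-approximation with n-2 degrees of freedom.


Step 1: Rank x and y separately (midranks; no ties here).
rank(x): 7->4, 2->2, 16->10, 14->9, 1->1, 19->11, 11->7, 10->6, 12->8, 8->5, 6->3
rank(y): 1->1, 8->5, 10->6, 14->8, 6->4, 4->2, 5->3, 18->10, 20->11, 15->9, 12->7
Step 2: d_i = R_x(i) - R_y(i); compute d_i^2.
  (4-1)^2=9, (2-5)^2=9, (10-6)^2=16, (9-8)^2=1, (1-4)^2=9, (11-2)^2=81, (7-3)^2=16, (6-10)^2=16, (8-11)^2=9, (5-9)^2=16, (3-7)^2=16
sum(d^2) = 198.
Step 3: rho = 1 - 6*198 / (11*(11^2 - 1)) = 1 - 1188/1320 = 0.100000.
Step 4: Under H0, t = rho * sqrt((n-2)/(1-rho^2)) = 0.3015 ~ t(9).
Step 5: Two-sided p-value from the t-distribution with 9 df = 0.769875.
Step 6: alpha = 0.1. fail to reject H0.

rho = 0.1000, p = 0.769875, fail to reject H0 at alpha = 0.1.


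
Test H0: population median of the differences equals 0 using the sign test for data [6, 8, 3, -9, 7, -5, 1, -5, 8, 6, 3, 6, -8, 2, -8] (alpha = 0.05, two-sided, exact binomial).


Step 1: Discard zero differences. Original n = 15; n_eff = number of nonzero differences = 15.
Nonzero differences (with sign): +6, +8, +3, -9, +7, -5, +1, -5, +8, +6, +3, +6, -8, +2, -8
Step 2: Count signs: positive = 10, negative = 5.
Step 3: Under H0: P(positive) = 0.5, so the number of positives S ~ Bin(15, 0.5).
Step 4: Two-sided exact p-value = sum of Bin(15,0.5) probabilities at or below the observed probability = 0.301758.
Step 5: alpha = 0.05. fail to reject H0.

n_eff = 15, pos = 10, neg = 5, p = 0.301758, fail to reject H0.


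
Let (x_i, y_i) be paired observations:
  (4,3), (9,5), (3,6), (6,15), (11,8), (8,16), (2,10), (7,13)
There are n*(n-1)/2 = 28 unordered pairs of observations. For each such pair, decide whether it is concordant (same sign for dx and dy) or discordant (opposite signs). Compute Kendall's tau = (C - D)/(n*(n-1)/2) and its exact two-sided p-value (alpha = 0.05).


Step 1: Enumerate the 28 unordered pairs (i,j) with i<j and classify each by sign(x_j-x_i) * sign(y_j-y_i).
  (1,2):dx=+5,dy=+2->C; (1,3):dx=-1,dy=+3->D; (1,4):dx=+2,dy=+12->C; (1,5):dx=+7,dy=+5->C
  (1,6):dx=+4,dy=+13->C; (1,7):dx=-2,dy=+7->D; (1,8):dx=+3,dy=+10->C; (2,3):dx=-6,dy=+1->D
  (2,4):dx=-3,dy=+10->D; (2,5):dx=+2,dy=+3->C; (2,6):dx=-1,dy=+11->D; (2,7):dx=-7,dy=+5->D
  (2,8):dx=-2,dy=+8->D; (3,4):dx=+3,dy=+9->C; (3,5):dx=+8,dy=+2->C; (3,6):dx=+5,dy=+10->C
  (3,7):dx=-1,dy=+4->D; (3,8):dx=+4,dy=+7->C; (4,5):dx=+5,dy=-7->D; (4,6):dx=+2,dy=+1->C
  (4,7):dx=-4,dy=-5->C; (4,8):dx=+1,dy=-2->D; (5,6):dx=-3,dy=+8->D; (5,7):dx=-9,dy=+2->D
  (5,8):dx=-4,dy=+5->D; (6,7):dx=-6,dy=-6->C; (6,8):dx=-1,dy=-3->C; (7,8):dx=+5,dy=+3->C
Step 2: C = 15, D = 13, total pairs = 28.
Step 3: tau = (C - D)/(n(n-1)/2) = (15 - 13)/28 = 0.071429.
Step 4: Exact two-sided p-value (enumerate n! = 40320 permutations of y under H0): p = 0.904861.
Step 5: alpha = 0.05. fail to reject H0.

tau_b = 0.0714 (C=15, D=13), p = 0.904861, fail to reject H0.


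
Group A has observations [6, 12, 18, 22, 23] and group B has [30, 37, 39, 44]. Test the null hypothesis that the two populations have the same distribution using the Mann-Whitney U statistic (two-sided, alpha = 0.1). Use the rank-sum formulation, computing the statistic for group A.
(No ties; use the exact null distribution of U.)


Step 1: Combine and sort all 9 observations; assign midranks.
sorted (value, group): (6,X), (12,X), (18,X), (22,X), (23,X), (30,Y), (37,Y), (39,Y), (44,Y)
ranks: 6->1, 12->2, 18->3, 22->4, 23->5, 30->6, 37->7, 39->8, 44->9
Step 2: Rank sum for X: R1 = 1 + 2 + 3 + 4 + 5 = 15.
Step 3: U_X = R1 - n1(n1+1)/2 = 15 - 5*6/2 = 15 - 15 = 0.
       U_Y = n1*n2 - U_X = 20 - 0 = 20.
Step 4: No ties, so the exact null distribution of U (based on enumerating the C(9,5) = 126 equally likely rank assignments) gives the two-sided p-value.
Step 5: p-value = 0.015873; compare to alpha = 0.1. reject H0.

U_X = 0, p = 0.015873, reject H0 at alpha = 0.1.


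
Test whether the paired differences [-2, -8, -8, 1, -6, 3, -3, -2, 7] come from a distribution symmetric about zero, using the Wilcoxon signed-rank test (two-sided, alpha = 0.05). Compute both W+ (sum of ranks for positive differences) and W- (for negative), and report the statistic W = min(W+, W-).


Step 1: Drop any zero differences (none here) and take |d_i|.
|d| = [2, 8, 8, 1, 6, 3, 3, 2, 7]
Step 2: Midrank |d_i| (ties get averaged ranks).
ranks: |2|->2.5, |8|->8.5, |8|->8.5, |1|->1, |6|->6, |3|->4.5, |3|->4.5, |2|->2.5, |7|->7
Step 3: Attach original signs; sum ranks with positive sign and with negative sign.
W+ = 1 + 4.5 + 7 = 12.5
W- = 2.5 + 8.5 + 8.5 + 6 + 4.5 + 2.5 = 32.5
(Check: W+ + W- = 45 should equal n(n+1)/2 = 45.)
Step 4: Test statistic W = min(W+, W-) = 12.5.
Step 5: Ties in |d|, so use the tie-corrected normal approximation.
        E[W] = n(n+1)/4 = 9*10/4 = 22.5.
        Tie groups: |d|=2 (t=2), |d|=3 (t=2), |d|=8 (t=2); sum(t^3 - t) = 18.
        Var[W] = n(n+1)(2n+1)/24 - sum(t^3-t)/48 = 1710/24 - 18/48 = 70.875.
        z = (W - E[W]) / sqrt(Var[W]) = (12.5 - 22.5) / 8.4187 = -1.1878.
        Two-sided p = 2*Phi(z) = 0.234901.
Step 6: alpha = 0.05. fail to reject H0.

W+ = 12.5, W- = 32.5, W = min = 12.5, p = 0.234901, fail to reject H0.
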